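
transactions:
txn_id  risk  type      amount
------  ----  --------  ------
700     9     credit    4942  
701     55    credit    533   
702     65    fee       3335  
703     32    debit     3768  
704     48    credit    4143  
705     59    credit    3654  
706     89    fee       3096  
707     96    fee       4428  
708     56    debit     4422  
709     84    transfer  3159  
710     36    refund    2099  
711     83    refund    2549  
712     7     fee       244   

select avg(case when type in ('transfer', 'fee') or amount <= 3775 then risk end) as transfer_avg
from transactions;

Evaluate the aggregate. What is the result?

60.6

txn_id=700: ✗
txn_id=701: ✓ → 55
txn_id=702: ✓ → 65
txn_id=703: ✓ → 32
txn_id=704: ✗
txn_id=705: ✓ → 59
txn_id=706: ✓ → 89
txn_id=707: ✓ → 96
txn_id=708: ✗
txn_id=709: ✓ → 84
txn_id=710: ✓ → 36
txn_id=711: ✓ → 83
txn_id=712: ✓ → 7
transfer_avg = (55 + 65 + 32 + 59 + 89 + 96 + 84 + 36 + 83 + 7) / 10 = 60.6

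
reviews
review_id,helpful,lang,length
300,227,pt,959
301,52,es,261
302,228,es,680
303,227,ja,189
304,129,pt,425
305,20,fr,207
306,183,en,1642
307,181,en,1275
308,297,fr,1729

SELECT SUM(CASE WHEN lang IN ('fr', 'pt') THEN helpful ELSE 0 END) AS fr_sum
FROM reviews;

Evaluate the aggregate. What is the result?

review_id=300: ✓ → 227
review_id=301: ✗
review_id=302: ✗
review_id=303: ✗
review_id=304: ✓ → 129
review_id=305: ✓ → 20
review_id=306: ✗
review_id=307: ✗
review_id=308: ✓ → 297
fr_sum = 227 + 129 + 20 + 297 = 673

673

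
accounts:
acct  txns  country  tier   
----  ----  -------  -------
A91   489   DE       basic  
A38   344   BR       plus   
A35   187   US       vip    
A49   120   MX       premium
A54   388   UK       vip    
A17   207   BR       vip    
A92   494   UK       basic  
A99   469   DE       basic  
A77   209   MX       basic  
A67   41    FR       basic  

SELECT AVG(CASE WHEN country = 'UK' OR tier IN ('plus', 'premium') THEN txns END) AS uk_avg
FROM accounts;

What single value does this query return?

336.5

acct=A91: ✗
acct=A38: ✓ → 344
acct=A35: ✗
acct=A49: ✓ → 120
acct=A54: ✓ → 388
acct=A17: ✗
acct=A92: ✓ → 494
acct=A99: ✗
acct=A77: ✗
acct=A67: ✗
uk_avg = (344 + 120 + 388 + 494) / 4 = 336.5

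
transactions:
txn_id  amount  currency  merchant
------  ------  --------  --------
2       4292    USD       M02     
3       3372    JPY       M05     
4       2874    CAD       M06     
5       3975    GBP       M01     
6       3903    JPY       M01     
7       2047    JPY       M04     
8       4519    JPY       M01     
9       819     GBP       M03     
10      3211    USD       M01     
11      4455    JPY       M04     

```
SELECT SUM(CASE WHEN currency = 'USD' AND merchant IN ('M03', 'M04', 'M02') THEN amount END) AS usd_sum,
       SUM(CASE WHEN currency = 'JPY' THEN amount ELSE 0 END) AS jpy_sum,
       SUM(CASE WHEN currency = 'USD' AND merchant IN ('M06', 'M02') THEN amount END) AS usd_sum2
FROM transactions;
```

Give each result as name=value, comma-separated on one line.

usd_sum=4292, jpy_sum=18296, usd_sum2=4292

[usd_sum: currency = 'USD' AND merchant IN ('M03', 'M04', 'M02')]
txn_id=2: ✓ → 4292
txn_id=3: ✗
txn_id=4: ✗
txn_id=5: ✗
txn_id=6: ✗
txn_id=7: ✗
txn_id=8: ✗
txn_id=9: ✗
txn_id=10: ✗
txn_id=11: ✗
usd_sum = 4292
—
[jpy_sum: currency = 'JPY']
txn_id=2: ✗
txn_id=3: ✓ → 3372
txn_id=4: ✗
txn_id=5: ✗
txn_id=6: ✓ → 3903
txn_id=7: ✓ → 2047
txn_id=8: ✓ → 4519
txn_id=9: ✗
txn_id=10: ✗
txn_id=11: ✓ → 4455
jpy_sum = 3372 + 3903 + 2047 + 4519 + 4455 = 18296
—
[usd_sum2: currency = 'USD' AND merchant IN ('M06', 'M02')]
txn_id=2: ✓ → 4292
txn_id=3: ✗
txn_id=4: ✗
txn_id=5: ✗
txn_id=6: ✗
txn_id=7: ✗
txn_id=8: ✗
txn_id=9: ✗
txn_id=10: ✗
txn_id=11: ✗
usd_sum2 = 4292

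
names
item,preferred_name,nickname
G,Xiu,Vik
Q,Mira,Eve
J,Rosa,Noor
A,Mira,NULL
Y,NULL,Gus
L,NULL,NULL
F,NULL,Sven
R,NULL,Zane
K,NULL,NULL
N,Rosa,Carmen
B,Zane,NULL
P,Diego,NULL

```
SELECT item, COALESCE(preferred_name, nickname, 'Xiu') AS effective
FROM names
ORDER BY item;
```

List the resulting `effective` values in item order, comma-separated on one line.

item=A: preferred_name=Mira → Mira
item=B: preferred_name=Zane → Zane
item=F: preferred_name=NULL, nickname=Sven → Sven
item=G: preferred_name=Xiu → Xiu
item=J: preferred_name=Rosa → Rosa
item=K: preferred_name=NULL, nickname=NULL, → literal Xiu → Xiu
item=L: preferred_name=NULL, nickname=NULL, → literal Xiu → Xiu
item=N: preferred_name=Rosa → Rosa
item=P: preferred_name=Diego → Diego
item=Q: preferred_name=Mira → Mira
item=R: preferred_name=NULL, nickname=Zane → Zane
item=Y: preferred_name=NULL, nickname=Gus → Gus

Mira, Zane, Sven, Xiu, Rosa, Xiu, Xiu, Rosa, Diego, Mira, Zane, Gus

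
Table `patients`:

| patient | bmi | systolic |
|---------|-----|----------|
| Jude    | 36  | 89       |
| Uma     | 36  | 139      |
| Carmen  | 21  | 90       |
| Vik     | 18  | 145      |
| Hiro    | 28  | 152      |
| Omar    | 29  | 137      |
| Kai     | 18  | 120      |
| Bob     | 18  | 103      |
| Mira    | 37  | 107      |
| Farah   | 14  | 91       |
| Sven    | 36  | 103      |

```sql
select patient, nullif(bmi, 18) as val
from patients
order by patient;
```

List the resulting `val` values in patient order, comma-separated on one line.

NULL, 21, 14, 28, 36, NULL, 37, 29, 36, 36, NULL

patient=Bob: bmi=18 vs 18: equal → NULL
patient=Carmen: bmi=21 vs 18: differ → 21
patient=Farah: bmi=14 vs 18: differ → 14
patient=Hiro: bmi=28 vs 18: differ → 28
patient=Jude: bmi=36 vs 18: differ → 36
patient=Kai: bmi=18 vs 18: equal → NULL
patient=Mira: bmi=37 vs 18: differ → 37
patient=Omar: bmi=29 vs 18: differ → 29
patient=Sven: bmi=36 vs 18: differ → 36
patient=Uma: bmi=36 vs 18: differ → 36
patient=Vik: bmi=18 vs 18: equal → NULL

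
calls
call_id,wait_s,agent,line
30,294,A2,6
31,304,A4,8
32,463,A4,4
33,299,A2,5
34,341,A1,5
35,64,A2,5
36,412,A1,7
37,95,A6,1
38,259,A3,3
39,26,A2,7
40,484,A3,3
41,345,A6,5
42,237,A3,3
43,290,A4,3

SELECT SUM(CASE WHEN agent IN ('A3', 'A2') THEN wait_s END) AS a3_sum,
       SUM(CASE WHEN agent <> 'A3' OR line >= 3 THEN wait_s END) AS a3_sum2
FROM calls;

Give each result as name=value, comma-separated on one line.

a3_sum=1663, a3_sum2=3913

[a3_sum: agent IN ('A3', 'A2')]
call_id=30: ✓ → 294
call_id=31: ✗
call_id=32: ✗
call_id=33: ✓ → 299
call_id=34: ✗
call_id=35: ✓ → 64
call_id=36: ✗
call_id=37: ✗
call_id=38: ✓ → 259
call_id=39: ✓ → 26
call_id=40: ✓ → 484
call_id=41: ✗
call_id=42: ✓ → 237
call_id=43: ✗
a3_sum = 294 + 299 + 64 + 259 + 26 + 484 + 237 = 1663
—
[a3_sum2: agent <> 'A3' OR line >= 3]
call_id=30: ✓ → 294
call_id=31: ✓ → 304
call_id=32: ✓ → 463
call_id=33: ✓ → 299
call_id=34: ✓ → 341
call_id=35: ✓ → 64
call_id=36: ✓ → 412
call_id=37: ✓ → 95
call_id=38: ✓ → 259
call_id=39: ✓ → 26
call_id=40: ✓ → 484
call_id=41: ✓ → 345
call_id=42: ✓ → 237
call_id=43: ✓ → 290
a3_sum2 = 294 + 304 + 463 + 299 + 341 + 64 + 412 + 95 + 259 + 26 + 484 + 345 + 237 + 290 = 3913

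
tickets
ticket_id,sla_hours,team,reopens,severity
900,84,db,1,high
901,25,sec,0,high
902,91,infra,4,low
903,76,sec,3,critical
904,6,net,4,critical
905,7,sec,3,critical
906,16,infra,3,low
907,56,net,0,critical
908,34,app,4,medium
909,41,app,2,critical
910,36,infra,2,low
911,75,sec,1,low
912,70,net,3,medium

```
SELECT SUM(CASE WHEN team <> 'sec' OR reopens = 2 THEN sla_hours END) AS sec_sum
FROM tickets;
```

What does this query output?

434

ticket_id=900: ✓ → 84
ticket_id=901: ✗
ticket_id=902: ✓ → 91
ticket_id=903: ✗
ticket_id=904: ✓ → 6
ticket_id=905: ✗
ticket_id=906: ✓ → 16
ticket_id=907: ✓ → 56
ticket_id=908: ✓ → 34
ticket_id=909: ✓ → 41
ticket_id=910: ✓ → 36
ticket_id=911: ✗
ticket_id=912: ✓ → 70
sec_sum = 84 + 91 + 6 + 16 + 56 + 34 + 41 + 36 + 70 = 434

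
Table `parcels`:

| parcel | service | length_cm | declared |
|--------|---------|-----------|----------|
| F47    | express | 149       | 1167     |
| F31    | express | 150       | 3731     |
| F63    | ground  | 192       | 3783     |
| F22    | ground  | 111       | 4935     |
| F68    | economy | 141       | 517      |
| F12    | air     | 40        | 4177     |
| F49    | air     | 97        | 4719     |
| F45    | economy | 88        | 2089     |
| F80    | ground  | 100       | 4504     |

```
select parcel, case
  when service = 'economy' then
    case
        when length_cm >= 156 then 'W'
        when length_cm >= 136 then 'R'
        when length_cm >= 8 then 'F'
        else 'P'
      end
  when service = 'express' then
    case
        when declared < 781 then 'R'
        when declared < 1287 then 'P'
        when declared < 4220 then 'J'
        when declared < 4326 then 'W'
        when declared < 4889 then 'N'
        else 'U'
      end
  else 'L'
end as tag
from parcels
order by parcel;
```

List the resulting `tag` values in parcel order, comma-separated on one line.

parcel=F12: service='air' → outer ELSE → L
parcel=F22: service='ground' → outer ELSE → L
parcel=F31: service='express' → inner[declared < 4220] → J
parcel=F45: service='economy' → inner[length_cm >= 8] → F
parcel=F47: service='express' → inner[declared < 1287] → P
parcel=F49: service='air' → outer ELSE → L
parcel=F63: service='ground' → outer ELSE → L
parcel=F68: service='economy' → inner[length_cm >= 136] → R
parcel=F80: service='ground' → outer ELSE → L

L, L, J, F, P, L, L, R, L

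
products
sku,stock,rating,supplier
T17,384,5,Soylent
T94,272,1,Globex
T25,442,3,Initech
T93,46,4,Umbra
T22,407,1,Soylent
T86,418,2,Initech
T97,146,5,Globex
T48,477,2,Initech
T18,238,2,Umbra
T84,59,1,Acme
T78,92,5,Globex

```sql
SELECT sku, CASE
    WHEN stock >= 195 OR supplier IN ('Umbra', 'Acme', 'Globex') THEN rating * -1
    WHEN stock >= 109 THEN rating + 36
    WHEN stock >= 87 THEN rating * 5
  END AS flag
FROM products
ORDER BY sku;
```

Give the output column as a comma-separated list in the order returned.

sku=T17: stock >= 195 OR supplier IN ('Umbra', 'Acme', 'Globex') → -5
sku=T18: stock >= 195 OR supplier IN ('Umbra', 'Acme', 'Globex') → -2
sku=T22: stock >= 195 OR supplier IN ('Umbra', 'Acme', 'Globex') → -1
sku=T25: stock >= 195 OR supplier IN ('Umbra', 'Acme', 'Globex') → -3
sku=T48: stock >= 195 OR supplier IN ('Umbra', 'Acme', 'Globex') → -2
sku=T78: stock >= 195 OR supplier IN ('Umbra', 'Acme', 'Globex') → -5
sku=T84: stock >= 195 OR supplier IN ('Umbra', 'Acme', 'Globex') → -1
sku=T86: stock >= 195 OR supplier IN ('Umbra', 'Acme', 'Globex') → -2
sku=T93: stock >= 195 OR supplier IN ('Umbra', 'Acme', 'Globex') → -4
sku=T94: stock >= 195 OR supplier IN ('Umbra', 'Acme', 'Globex') → -1
sku=T97: stock >= 195 OR supplier IN ('Umbra', 'Acme', 'Globex') → -5

-5, -2, -1, -3, -2, -5, -1, -2, -4, -1, -5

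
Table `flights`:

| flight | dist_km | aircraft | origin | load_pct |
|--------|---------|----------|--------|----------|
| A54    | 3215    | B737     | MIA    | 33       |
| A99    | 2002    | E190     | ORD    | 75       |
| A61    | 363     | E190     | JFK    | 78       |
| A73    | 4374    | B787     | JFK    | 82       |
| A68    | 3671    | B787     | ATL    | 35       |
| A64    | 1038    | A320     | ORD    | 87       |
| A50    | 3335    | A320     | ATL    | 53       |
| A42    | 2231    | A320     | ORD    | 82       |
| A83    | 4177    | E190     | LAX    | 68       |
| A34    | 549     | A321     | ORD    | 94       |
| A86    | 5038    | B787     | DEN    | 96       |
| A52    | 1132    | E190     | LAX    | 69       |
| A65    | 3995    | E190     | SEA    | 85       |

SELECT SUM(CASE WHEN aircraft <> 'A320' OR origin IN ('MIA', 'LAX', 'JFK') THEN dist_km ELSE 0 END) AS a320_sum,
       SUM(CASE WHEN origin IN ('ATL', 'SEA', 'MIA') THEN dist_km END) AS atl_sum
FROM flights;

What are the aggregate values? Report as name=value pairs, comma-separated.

[a320_sum: aircraft <> 'A320' OR origin IN ('MIA', 'LAX', 'JFK')]
flight=A54: ✓ → 3215
flight=A99: ✓ → 2002
flight=A61: ✓ → 363
flight=A73: ✓ → 4374
flight=A68: ✓ → 3671
flight=A64: ✗
flight=A50: ✗
flight=A42: ✗
flight=A83: ✓ → 4177
flight=A34: ✓ → 549
flight=A86: ✓ → 5038
flight=A52: ✓ → 1132
flight=A65: ✓ → 3995
a320_sum = 3215 + 2002 + 363 + 4374 + 3671 + 4177 + 549 + 5038 + 1132 + 3995 = 28516
—
[atl_sum: origin IN ('ATL', 'SEA', 'MIA')]
flight=A54: ✓ → 3215
flight=A99: ✗
flight=A61: ✗
flight=A73: ✗
flight=A68: ✓ → 3671
flight=A64: ✗
flight=A50: ✓ → 3335
flight=A42: ✗
flight=A83: ✗
flight=A34: ✗
flight=A86: ✗
flight=A52: ✗
flight=A65: ✓ → 3995
atl_sum = 3215 + 3671 + 3335 + 3995 = 14216

a320_sum=28516, atl_sum=14216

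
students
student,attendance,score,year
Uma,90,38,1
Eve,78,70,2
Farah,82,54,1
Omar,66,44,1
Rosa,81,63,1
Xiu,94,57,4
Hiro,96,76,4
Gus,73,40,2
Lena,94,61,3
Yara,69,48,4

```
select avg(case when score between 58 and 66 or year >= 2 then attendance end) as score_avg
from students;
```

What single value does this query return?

83.5714285714

student=Uma: ✗
student=Eve: ✓ → 78
student=Farah: ✗
student=Omar: ✗
student=Rosa: ✓ → 81
student=Xiu: ✓ → 94
student=Hiro: ✓ → 96
student=Gus: ✓ → 73
student=Lena: ✓ → 94
student=Yara: ✓ → 69
score_avg = (78 + 81 + 94 + 96 + 73 + 94 + 69) / 7 = 83.5714285714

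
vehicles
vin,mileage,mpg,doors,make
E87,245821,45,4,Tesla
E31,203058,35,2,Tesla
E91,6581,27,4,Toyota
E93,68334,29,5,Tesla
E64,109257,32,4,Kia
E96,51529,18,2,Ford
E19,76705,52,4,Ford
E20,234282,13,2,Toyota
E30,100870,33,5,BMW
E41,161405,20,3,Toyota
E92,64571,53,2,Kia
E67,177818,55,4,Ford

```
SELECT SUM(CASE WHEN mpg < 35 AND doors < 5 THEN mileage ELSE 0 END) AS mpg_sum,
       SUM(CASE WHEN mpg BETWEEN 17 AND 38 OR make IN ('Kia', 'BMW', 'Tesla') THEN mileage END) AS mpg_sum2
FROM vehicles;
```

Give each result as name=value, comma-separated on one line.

mpg_sum=563054, mpg_sum2=1011426

[mpg_sum: mpg < 35 AND doors < 5]
vin=E87: ✗
vin=E31: ✗
vin=E91: ✓ → 6581
vin=E93: ✗
vin=E64: ✓ → 109257
vin=E96: ✓ → 51529
vin=E19: ✗
vin=E20: ✓ → 234282
vin=E30: ✗
vin=E41: ✓ → 161405
vin=E92: ✗
vin=E67: ✗
mpg_sum = 6581 + 109257 + 51529 + 234282 + 161405 = 563054
—
[mpg_sum2: mpg BETWEEN 17 AND 38 OR make IN ('Kia', 'BMW', 'Tesla')]
vin=E87: ✓ → 245821
vin=E31: ✓ → 203058
vin=E91: ✓ → 6581
vin=E93: ✓ → 68334
vin=E64: ✓ → 109257
vin=E96: ✓ → 51529
vin=E19: ✗
vin=E20: ✗
vin=E30: ✓ → 100870
vin=E41: ✓ → 161405
vin=E92: ✓ → 64571
vin=E67: ✗
mpg_sum2 = 245821 + 203058 + 6581 + 68334 + 109257 + 51529 + 100870 + 161405 + 64571 = 1011426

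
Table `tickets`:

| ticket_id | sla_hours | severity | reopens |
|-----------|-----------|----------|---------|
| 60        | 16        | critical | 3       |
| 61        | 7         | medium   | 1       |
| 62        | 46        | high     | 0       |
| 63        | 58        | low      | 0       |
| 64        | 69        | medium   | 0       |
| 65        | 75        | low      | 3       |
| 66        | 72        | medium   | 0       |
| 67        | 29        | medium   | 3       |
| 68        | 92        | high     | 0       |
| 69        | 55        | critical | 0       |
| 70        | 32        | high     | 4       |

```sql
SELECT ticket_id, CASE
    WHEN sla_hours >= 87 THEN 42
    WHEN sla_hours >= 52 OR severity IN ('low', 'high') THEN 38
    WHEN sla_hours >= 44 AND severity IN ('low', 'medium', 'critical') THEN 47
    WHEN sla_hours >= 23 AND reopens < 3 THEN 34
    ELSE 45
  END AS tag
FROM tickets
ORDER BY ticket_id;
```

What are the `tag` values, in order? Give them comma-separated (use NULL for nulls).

ticket_id=60: ELSE → 45
ticket_id=61: ELSE → 45
ticket_id=62: sla_hours >= 52 OR severity IN ('low', 'high') → 38
ticket_id=63: sla_hours >= 52 OR severity IN ('low', 'high') → 38
ticket_id=64: sla_hours >= 52 OR severity IN ('low', 'high') → 38
ticket_id=65: sla_hours >= 52 OR severity IN ('low', 'high') → 38
ticket_id=66: sla_hours >= 52 OR severity IN ('low', 'high') → 38
ticket_id=67: ELSE → 45
ticket_id=68: sla_hours >= 87 → 42
ticket_id=69: sla_hours >= 52 OR severity IN ('low', 'high') → 38
ticket_id=70: sla_hours >= 52 OR severity IN ('low', 'high') → 38

45, 45, 38, 38, 38, 38, 38, 45, 42, 38, 38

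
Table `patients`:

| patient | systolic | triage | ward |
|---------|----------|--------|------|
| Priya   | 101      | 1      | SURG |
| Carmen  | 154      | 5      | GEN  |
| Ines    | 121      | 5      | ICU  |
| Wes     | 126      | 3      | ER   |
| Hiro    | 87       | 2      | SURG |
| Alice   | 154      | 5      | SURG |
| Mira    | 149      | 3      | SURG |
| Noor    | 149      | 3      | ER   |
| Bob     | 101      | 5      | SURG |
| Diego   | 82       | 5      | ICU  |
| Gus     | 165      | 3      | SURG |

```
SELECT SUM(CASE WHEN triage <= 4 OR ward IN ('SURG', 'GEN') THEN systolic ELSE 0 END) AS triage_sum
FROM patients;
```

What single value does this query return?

1186

patient=Priya: ✓ → 101
patient=Carmen: ✓ → 154
patient=Ines: ✗
patient=Wes: ✓ → 126
patient=Hiro: ✓ → 87
patient=Alice: ✓ → 154
patient=Mira: ✓ → 149
patient=Noor: ✓ → 149
patient=Bob: ✓ → 101
patient=Diego: ✗
patient=Gus: ✓ → 165
triage_sum = 101 + 154 + 126 + 87 + 154 + 149 + 149 + 101 + 165 = 1186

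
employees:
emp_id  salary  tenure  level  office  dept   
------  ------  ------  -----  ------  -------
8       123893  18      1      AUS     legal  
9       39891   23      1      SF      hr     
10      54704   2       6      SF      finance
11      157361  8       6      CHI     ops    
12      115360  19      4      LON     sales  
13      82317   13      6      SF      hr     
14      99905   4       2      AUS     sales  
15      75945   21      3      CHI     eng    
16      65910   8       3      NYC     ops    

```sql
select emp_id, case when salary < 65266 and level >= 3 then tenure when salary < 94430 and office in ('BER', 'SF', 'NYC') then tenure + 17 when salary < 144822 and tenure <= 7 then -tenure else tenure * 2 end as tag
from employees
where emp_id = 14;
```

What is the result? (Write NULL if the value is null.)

emp_id = 14: salary=99905, tenure=4, level=2, office=AUS, dept=sales.
salary < 65266 and level >= 3 → false
salary < 94430 and office in ('BER', 'SF', 'NYC') → false
salary < 144822 and tenure <= 7 → true → -4

-4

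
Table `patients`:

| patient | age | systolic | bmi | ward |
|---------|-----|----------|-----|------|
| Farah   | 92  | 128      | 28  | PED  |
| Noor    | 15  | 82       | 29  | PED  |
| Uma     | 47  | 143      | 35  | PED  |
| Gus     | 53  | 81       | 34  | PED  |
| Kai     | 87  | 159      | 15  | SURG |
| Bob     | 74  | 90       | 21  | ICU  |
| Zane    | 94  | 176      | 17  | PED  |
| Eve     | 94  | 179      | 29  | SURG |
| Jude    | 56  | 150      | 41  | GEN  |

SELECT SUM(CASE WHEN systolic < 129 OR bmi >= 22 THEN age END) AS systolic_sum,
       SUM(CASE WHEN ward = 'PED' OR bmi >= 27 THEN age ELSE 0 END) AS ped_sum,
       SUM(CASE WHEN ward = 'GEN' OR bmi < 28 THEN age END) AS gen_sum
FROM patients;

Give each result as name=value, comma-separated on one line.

[systolic_sum: systolic < 129 OR bmi >= 22]
patient=Farah: ✓ → 92
patient=Noor: ✓ → 15
patient=Uma: ✓ → 47
patient=Gus: ✓ → 53
patient=Kai: ✗
patient=Bob: ✓ → 74
patient=Zane: ✗
patient=Eve: ✓ → 94
patient=Jude: ✓ → 56
systolic_sum = 92 + 15 + 47 + 53 + 74 + 94 + 56 = 431
—
[ped_sum: ward = 'PED' OR bmi >= 27]
patient=Farah: ✓ → 92
patient=Noor: ✓ → 15
patient=Uma: ✓ → 47
patient=Gus: ✓ → 53
patient=Kai: ✗
patient=Bob: ✗
patient=Zane: ✓ → 94
patient=Eve: ✓ → 94
patient=Jude: ✓ → 56
ped_sum = 92 + 15 + 47 + 53 + 94 + 94 + 56 = 451
—
[gen_sum: ward = 'GEN' OR bmi < 28]
patient=Farah: ✗
patient=Noor: ✗
patient=Uma: ✗
patient=Gus: ✗
patient=Kai: ✓ → 87
patient=Bob: ✓ → 74
patient=Zane: ✓ → 94
patient=Eve: ✗
patient=Jude: ✓ → 56
gen_sum = 87 + 74 + 94 + 56 = 311

systolic_sum=431, ped_sum=451, gen_sum=311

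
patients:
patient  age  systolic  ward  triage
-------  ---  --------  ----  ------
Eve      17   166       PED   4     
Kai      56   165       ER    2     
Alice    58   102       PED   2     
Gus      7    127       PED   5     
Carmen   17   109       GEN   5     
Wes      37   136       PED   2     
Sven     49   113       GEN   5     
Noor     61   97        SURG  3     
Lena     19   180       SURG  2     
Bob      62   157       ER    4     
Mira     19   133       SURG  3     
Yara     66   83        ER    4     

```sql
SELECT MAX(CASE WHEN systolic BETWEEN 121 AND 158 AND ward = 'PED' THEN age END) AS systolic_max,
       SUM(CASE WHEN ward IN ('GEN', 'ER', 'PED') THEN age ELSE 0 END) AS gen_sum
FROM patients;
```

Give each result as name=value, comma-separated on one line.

systolic_max=37, gen_sum=369

[systolic_max: systolic BETWEEN 121 AND 158 AND ward = 'PED']
patient=Eve: ✗
patient=Kai: ✗
patient=Alice: ✗
patient=Gus: ✓ → 7
patient=Carmen: ✗
patient=Wes: ✓ → 37
patient=Sven: ✗
patient=Noor: ✗
patient=Lena: ✗
patient=Bob: ✗
patient=Mira: ✗
patient=Yara: ✗
systolic_max = MAX(7, 37) = 37
—
[gen_sum: ward IN ('GEN', 'ER', 'PED')]
patient=Eve: ✓ → 17
patient=Kai: ✓ → 56
patient=Alice: ✓ → 58
patient=Gus: ✓ → 7
patient=Carmen: ✓ → 17
patient=Wes: ✓ → 37
patient=Sven: ✓ → 49
patient=Noor: ✗
patient=Lena: ✗
patient=Bob: ✓ → 62
patient=Mira: ✗
patient=Yara: ✓ → 66
gen_sum = 17 + 56 + 58 + 7 + 17 + 37 + 49 + 62 + 66 = 369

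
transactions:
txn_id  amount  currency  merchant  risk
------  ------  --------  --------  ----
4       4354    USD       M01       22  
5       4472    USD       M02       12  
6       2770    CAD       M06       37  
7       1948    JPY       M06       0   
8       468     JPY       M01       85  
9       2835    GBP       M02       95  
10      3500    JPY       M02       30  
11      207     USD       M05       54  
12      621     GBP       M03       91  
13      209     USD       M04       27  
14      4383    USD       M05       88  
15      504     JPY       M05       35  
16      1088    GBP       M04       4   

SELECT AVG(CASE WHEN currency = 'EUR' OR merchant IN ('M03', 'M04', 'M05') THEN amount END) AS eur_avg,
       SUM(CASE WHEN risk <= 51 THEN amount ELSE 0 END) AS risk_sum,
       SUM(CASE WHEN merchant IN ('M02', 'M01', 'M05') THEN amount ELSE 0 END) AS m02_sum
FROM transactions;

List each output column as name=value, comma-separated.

[eur_avg: currency = 'EUR' OR merchant IN ('M03', 'M04', 'M05')]
txn_id=4: ✗
txn_id=5: ✗
txn_id=6: ✗
txn_id=7: ✗
txn_id=8: ✗
txn_id=9: ✗
txn_id=10: ✗
txn_id=11: ✓ → 207
txn_id=12: ✓ → 621
txn_id=13: ✓ → 209
txn_id=14: ✓ → 4383
txn_id=15: ✓ → 504
txn_id=16: ✓ → 1088
eur_avg = (207 + 621 + 209 + 4383 + 504 + 1088) / 6 = 1168.6666666667
—
[risk_sum: risk <= 51]
txn_id=4: ✓ → 4354
txn_id=5: ✓ → 4472
txn_id=6: ✓ → 2770
txn_id=7: ✓ → 1948
txn_id=8: ✗
txn_id=9: ✗
txn_id=10: ✓ → 3500
txn_id=11: ✗
txn_id=12: ✗
txn_id=13: ✓ → 209
txn_id=14: ✗
txn_id=15: ✓ → 504
txn_id=16: ✓ → 1088
risk_sum = 4354 + 4472 + 2770 + 1948 + 3500 + 209 + 504 + 1088 = 18845
—
[m02_sum: merchant IN ('M02', 'M01', 'M05')]
txn_id=4: ✓ → 4354
txn_id=5: ✓ → 4472
txn_id=6: ✗
txn_id=7: ✗
txn_id=8: ✓ → 468
txn_id=9: ✓ → 2835
txn_id=10: ✓ → 3500
txn_id=11: ✓ → 207
txn_id=12: ✗
txn_id=13: ✗
txn_id=14: ✓ → 4383
txn_id=15: ✓ → 504
txn_id=16: ✗
m02_sum = 4354 + 4472 + 468 + 2835 + 3500 + 207 + 4383 + 504 = 20723

eur_avg=1168.6666666667, risk_sum=18845, m02_sum=20723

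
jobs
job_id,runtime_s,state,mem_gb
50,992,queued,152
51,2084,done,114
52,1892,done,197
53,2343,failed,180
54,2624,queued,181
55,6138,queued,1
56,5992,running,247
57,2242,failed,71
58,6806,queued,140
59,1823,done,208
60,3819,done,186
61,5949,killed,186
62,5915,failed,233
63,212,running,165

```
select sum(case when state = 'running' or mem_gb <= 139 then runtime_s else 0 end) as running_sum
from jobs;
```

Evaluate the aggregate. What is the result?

job_id=50: ✗
job_id=51: ✓ → 2084
job_id=52: ✗
job_id=53: ✗
job_id=54: ✗
job_id=55: ✓ → 6138
job_id=56: ✓ → 5992
job_id=57: ✓ → 2242
job_id=58: ✗
job_id=59: ✗
job_id=60: ✗
job_id=61: ✗
job_id=62: ✗
job_id=63: ✓ → 212
running_sum = 2084 + 6138 + 5992 + 2242 + 212 = 16668

16668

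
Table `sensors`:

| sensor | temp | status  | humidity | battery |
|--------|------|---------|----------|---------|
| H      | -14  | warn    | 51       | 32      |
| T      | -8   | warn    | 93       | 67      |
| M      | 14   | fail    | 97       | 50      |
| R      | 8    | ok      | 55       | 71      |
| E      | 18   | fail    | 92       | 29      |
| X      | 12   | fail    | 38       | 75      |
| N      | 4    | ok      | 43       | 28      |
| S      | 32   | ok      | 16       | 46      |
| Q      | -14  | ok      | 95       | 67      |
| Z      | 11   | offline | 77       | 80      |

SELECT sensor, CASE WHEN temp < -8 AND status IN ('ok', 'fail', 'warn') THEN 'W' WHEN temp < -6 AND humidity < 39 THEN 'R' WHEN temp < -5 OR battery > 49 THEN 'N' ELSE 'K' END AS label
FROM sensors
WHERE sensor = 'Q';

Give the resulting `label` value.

sensor = Q: temp=-14, status=ok, humidity=95, battery=67.
temp < -8 AND status IN ('ok', 'fail', 'warn') → true → W

W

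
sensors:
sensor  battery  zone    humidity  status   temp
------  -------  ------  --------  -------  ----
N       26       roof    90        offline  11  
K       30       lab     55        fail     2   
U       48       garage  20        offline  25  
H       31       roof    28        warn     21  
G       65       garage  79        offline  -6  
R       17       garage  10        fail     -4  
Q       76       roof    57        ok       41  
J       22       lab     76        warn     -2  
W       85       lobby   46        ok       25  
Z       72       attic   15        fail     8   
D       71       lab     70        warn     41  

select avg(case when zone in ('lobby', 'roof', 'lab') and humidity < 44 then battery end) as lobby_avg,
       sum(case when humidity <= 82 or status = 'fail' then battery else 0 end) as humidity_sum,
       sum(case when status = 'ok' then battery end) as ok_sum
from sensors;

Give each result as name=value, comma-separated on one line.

lobby_avg=31, humidity_sum=517, ok_sum=161

[lobby_avg: zone in ('lobby', 'roof', 'lab') and humidity < 44]
sensor=N: ✗
sensor=K: ✗
sensor=U: ✗
sensor=H: ✓ → 31
sensor=G: ✗
sensor=R: ✗
sensor=Q: ✗
sensor=J: ✗
sensor=W: ✗
sensor=Z: ✗
sensor=D: ✗
lobby_avg = 31
—
[humidity_sum: humidity <= 82 or status = 'fail']
sensor=N: ✗
sensor=K: ✓ → 30
sensor=U: ✓ → 48
sensor=H: ✓ → 31
sensor=G: ✓ → 65
sensor=R: ✓ → 17
sensor=Q: ✓ → 76
sensor=J: ✓ → 22
sensor=W: ✓ → 85
sensor=Z: ✓ → 72
sensor=D: ✓ → 71
humidity_sum = 30 + 48 + 31 + 65 + 17 + 76 + 22 + 85 + 72 + 71 = 517
—
[ok_sum: status = 'ok']
sensor=N: ✗
sensor=K: ✗
sensor=U: ✗
sensor=H: ✗
sensor=G: ✗
sensor=R: ✗
sensor=Q: ✓ → 76
sensor=J: ✗
sensor=W: ✓ → 85
sensor=Z: ✗
sensor=D: ✗
ok_sum = 76 + 85 = 161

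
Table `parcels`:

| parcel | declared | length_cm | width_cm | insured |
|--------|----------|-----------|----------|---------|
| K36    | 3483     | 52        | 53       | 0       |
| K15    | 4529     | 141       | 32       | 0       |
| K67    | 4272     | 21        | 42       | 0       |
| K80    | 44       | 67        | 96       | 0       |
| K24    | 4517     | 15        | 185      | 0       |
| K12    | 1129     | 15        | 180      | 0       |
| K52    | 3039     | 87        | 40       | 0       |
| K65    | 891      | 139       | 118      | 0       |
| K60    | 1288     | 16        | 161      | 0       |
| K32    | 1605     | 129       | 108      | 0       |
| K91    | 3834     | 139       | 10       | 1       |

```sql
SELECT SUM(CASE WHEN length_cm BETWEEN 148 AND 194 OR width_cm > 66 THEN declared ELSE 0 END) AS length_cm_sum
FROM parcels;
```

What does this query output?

9474

parcel=K36: ✗
parcel=K15: ✗
parcel=K67: ✗
parcel=K80: ✓ → 44
parcel=K24: ✓ → 4517
parcel=K12: ✓ → 1129
parcel=K52: ✗
parcel=K65: ✓ → 891
parcel=K60: ✓ → 1288
parcel=K32: ✓ → 1605
parcel=K91: ✗
length_cm_sum = 44 + 4517 + 1129 + 891 + 1288 + 1605 = 9474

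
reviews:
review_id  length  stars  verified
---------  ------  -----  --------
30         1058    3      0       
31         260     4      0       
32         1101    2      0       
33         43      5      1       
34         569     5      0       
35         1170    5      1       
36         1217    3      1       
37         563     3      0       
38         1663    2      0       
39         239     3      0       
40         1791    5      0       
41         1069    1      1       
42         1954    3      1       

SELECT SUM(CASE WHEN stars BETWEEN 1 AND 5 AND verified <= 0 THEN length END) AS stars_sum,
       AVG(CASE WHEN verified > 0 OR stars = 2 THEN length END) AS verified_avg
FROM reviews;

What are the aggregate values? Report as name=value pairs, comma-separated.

[stars_sum: stars BETWEEN 1 AND 5 AND verified <= 0]
review_id=30: ✓ → 1058
review_id=31: ✓ → 260
review_id=32: ✓ → 1101
review_id=33: ✗
review_id=34: ✓ → 569
review_id=35: ✗
review_id=36: ✗
review_id=37: ✓ → 563
review_id=38: ✓ → 1663
review_id=39: ✓ → 239
review_id=40: ✓ → 1791
review_id=41: ✗
review_id=42: ✗
stars_sum = 1058 + 260 + 1101 + 569 + 563 + 1663 + 239 + 1791 = 7244
—
[verified_avg: verified > 0 OR stars = 2]
review_id=30: ✗
review_id=31: ✗
review_id=32: ✓ → 1101
review_id=33: ✓ → 43
review_id=34: ✗
review_id=35: ✓ → 1170
review_id=36: ✓ → 1217
review_id=37: ✗
review_id=38: ✓ → 1663
review_id=39: ✗
review_id=40: ✗
review_id=41: ✓ → 1069
review_id=42: ✓ → 1954
verified_avg = (1101 + 43 + 1170 + 1217 + 1663 + 1069 + 1954) / 7 = 1173.8571428571

stars_sum=7244, verified_avg=1173.8571428571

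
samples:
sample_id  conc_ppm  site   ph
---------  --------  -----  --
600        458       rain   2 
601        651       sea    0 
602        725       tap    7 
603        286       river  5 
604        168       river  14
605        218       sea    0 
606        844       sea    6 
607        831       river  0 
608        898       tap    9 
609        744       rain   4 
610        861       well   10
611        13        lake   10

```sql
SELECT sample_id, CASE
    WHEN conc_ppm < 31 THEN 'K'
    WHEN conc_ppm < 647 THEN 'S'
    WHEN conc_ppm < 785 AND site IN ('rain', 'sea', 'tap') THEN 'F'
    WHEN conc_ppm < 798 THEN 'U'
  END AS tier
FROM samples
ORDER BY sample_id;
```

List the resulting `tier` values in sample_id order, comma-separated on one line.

S, F, F, S, S, S, NULL, NULL, NULL, F, NULL, K

sample_id=600: conc_ppm < 647 → S
sample_id=601: conc_ppm < 785 AND site IN ('rain', 'sea', 'tap') → F
sample_id=602: conc_ppm < 785 AND site IN ('rain', 'sea', 'tap') → F
sample_id=603: conc_ppm < 647 → S
sample_id=604: conc_ppm < 647 → S
sample_id=605: conc_ppm < 647 → S
sample_id=606: (no match → NULL) → NULL
sample_id=607: (no match → NULL) → NULL
sample_id=608: (no match → NULL) → NULL
sample_id=609: conc_ppm < 785 AND site IN ('rain', 'sea', 'tap') → F
sample_id=610: (no match → NULL) → NULL
sample_id=611: conc_ppm < 31 → K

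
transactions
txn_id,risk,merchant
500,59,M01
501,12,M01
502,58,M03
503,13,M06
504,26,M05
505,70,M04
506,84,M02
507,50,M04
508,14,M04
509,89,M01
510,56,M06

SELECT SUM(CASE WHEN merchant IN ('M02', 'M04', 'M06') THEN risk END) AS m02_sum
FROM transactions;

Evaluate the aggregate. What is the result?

txn_id=500: ✗
txn_id=501: ✗
txn_id=502: ✗
txn_id=503: ✓ → 13
txn_id=504: ✗
txn_id=505: ✓ → 70
txn_id=506: ✓ → 84
txn_id=507: ✓ → 50
txn_id=508: ✓ → 14
txn_id=509: ✗
txn_id=510: ✓ → 56
m02_sum = 13 + 70 + 84 + 50 + 14 + 56 = 287

287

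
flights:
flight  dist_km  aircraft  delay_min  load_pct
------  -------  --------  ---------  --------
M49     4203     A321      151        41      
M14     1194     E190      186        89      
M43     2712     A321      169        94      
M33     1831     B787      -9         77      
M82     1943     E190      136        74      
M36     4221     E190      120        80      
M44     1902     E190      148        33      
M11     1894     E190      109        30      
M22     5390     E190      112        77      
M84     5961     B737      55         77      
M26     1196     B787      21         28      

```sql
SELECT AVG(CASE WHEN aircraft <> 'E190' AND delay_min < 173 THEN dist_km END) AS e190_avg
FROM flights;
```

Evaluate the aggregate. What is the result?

3180.6

flight=M49: ✓ → 4203
flight=M14: ✗
flight=M43: ✓ → 2712
flight=M33: ✓ → 1831
flight=M82: ✗
flight=M36: ✗
flight=M44: ✗
flight=M11: ✗
flight=M22: ✗
flight=M84: ✓ → 5961
flight=M26: ✓ → 1196
e190_avg = (4203 + 2712 + 1831 + 5961 + 1196) / 5 = 3180.6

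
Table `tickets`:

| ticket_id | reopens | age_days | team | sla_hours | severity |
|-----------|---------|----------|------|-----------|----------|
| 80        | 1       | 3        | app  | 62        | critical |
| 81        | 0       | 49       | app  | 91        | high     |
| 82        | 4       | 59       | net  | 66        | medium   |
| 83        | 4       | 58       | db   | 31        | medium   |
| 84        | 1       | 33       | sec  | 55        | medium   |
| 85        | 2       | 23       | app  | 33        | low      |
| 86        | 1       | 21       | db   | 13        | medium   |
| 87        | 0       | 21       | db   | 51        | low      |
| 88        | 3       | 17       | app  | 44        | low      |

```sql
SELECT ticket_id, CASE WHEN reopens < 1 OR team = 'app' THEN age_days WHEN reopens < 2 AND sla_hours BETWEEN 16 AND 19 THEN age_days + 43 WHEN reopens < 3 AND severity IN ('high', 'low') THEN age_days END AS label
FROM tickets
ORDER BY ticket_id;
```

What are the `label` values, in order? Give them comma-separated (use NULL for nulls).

ticket_id=80: reopens < 1 OR team = 'app' → 3
ticket_id=81: reopens < 1 OR team = 'app' → 49
ticket_id=82: (no match → NULL) → NULL
ticket_id=83: (no match → NULL) → NULL
ticket_id=84: (no match → NULL) → NULL
ticket_id=85: reopens < 1 OR team = 'app' → 23
ticket_id=86: (no match → NULL) → NULL
ticket_id=87: reopens < 1 OR team = 'app' → 21
ticket_id=88: reopens < 1 OR team = 'app' → 17

3, 49, NULL, NULL, NULL, 23, NULL, 21, 17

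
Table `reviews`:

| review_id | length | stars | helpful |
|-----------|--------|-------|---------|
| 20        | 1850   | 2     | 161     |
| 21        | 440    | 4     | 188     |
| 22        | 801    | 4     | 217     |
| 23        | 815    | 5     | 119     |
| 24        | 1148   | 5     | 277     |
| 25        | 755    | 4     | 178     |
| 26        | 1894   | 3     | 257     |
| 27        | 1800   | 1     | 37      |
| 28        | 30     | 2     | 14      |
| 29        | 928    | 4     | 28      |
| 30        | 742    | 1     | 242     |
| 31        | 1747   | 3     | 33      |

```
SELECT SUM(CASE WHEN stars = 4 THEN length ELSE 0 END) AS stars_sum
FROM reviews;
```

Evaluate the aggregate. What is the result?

review_id=20: ✗
review_id=21: ✓ → 440
review_id=22: ✓ → 801
review_id=23: ✗
review_id=24: ✗
review_id=25: ✓ → 755
review_id=26: ✗
review_id=27: ✗
review_id=28: ✗
review_id=29: ✓ → 928
review_id=30: ✗
review_id=31: ✗
stars_sum = 440 + 801 + 755 + 928 = 2924

2924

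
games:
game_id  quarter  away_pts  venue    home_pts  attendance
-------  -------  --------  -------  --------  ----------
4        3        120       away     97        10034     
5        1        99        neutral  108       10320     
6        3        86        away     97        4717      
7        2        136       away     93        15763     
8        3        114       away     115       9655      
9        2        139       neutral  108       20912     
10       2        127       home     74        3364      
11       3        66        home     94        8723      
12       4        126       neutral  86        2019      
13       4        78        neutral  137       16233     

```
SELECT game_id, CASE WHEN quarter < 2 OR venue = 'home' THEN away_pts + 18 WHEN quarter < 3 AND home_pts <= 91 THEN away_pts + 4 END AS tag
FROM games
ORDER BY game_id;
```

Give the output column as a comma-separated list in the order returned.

game_id=4: (no match → NULL) → NULL
game_id=5: quarter < 2 OR venue = 'home' → 117
game_id=6: (no match → NULL) → NULL
game_id=7: (no match → NULL) → NULL
game_id=8: (no match → NULL) → NULL
game_id=9: (no match → NULL) → NULL
game_id=10: quarter < 2 OR venue = 'home' → 145
game_id=11: quarter < 2 OR venue = 'home' → 84
game_id=12: (no match → NULL) → NULL
game_id=13: (no match → NULL) → NULL

NULL, 117, NULL, NULL, NULL, NULL, 145, 84, NULL, NULL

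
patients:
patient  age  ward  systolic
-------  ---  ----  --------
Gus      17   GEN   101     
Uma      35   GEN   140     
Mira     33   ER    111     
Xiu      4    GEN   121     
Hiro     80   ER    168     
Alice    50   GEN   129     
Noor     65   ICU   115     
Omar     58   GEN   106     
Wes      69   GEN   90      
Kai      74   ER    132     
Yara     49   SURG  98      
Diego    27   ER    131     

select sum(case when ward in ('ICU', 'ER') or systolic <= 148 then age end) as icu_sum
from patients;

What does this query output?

patient=Gus: ✓ → 17
patient=Uma: ✓ → 35
patient=Mira: ✓ → 33
patient=Xiu: ✓ → 4
patient=Hiro: ✓ → 80
patient=Alice: ✓ → 50
patient=Noor: ✓ → 65
patient=Omar: ✓ → 58
patient=Wes: ✓ → 69
patient=Kai: ✓ → 74
patient=Yara: ✓ → 49
patient=Diego: ✓ → 27
icu_sum = 17 + 35 + 33 + 4 + 80 + 50 + 65 + 58 + 69 + 74 + 49 + 27 = 561

561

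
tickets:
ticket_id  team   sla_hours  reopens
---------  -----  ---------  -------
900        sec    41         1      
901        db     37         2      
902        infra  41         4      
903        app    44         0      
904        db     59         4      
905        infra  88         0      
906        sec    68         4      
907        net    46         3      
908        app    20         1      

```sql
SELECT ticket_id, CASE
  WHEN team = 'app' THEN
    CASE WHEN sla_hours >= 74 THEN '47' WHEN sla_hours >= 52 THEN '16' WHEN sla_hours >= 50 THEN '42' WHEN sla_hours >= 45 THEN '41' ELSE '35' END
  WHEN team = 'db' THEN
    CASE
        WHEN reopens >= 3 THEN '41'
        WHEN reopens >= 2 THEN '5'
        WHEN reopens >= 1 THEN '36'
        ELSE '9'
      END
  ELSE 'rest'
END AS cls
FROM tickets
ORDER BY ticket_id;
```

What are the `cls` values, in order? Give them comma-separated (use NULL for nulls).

rest, 5, rest, 35, 41, rest, rest, rest, 35

ticket_id=900: team='sec' → outer ELSE → rest
ticket_id=901: team='db' → inner[reopens >= 2] → 5
ticket_id=902: team='infra' → outer ELSE → rest
ticket_id=903: team='app' → inner[ELSE] → 35
ticket_id=904: team='db' → inner[reopens >= 3] → 41
ticket_id=905: team='infra' → outer ELSE → rest
ticket_id=906: team='sec' → outer ELSE → rest
ticket_id=907: team='net' → outer ELSE → rest
ticket_id=908: team='app' → inner[ELSE] → 35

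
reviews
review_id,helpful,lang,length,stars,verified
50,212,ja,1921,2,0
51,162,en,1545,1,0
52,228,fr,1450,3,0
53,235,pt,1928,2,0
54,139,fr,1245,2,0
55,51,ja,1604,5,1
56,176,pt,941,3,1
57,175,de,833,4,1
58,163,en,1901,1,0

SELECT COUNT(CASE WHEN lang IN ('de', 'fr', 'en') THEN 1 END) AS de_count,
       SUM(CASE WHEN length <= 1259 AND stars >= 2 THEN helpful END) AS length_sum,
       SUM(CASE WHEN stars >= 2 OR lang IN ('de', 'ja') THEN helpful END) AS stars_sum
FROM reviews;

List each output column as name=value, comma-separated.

de_count=5, length_sum=490, stars_sum=1216

[de_count: lang IN ('de', 'fr', 'en')]
review_id=50: ✗
review_id=51: ✓ → 1
review_id=52: ✓ → 1
review_id=53: ✗
review_id=54: ✓ → 1
review_id=55: ✗
review_id=56: ✗
review_id=57: ✓ → 1
review_id=58: ✓ → 1
de_count = COUNT(1, 1, 1, 1, 1) = 5
—
[length_sum: length <= 1259 AND stars >= 2]
review_id=50: ✗
review_id=51: ✗
review_id=52: ✗
review_id=53: ✗
review_id=54: ✓ → 139
review_id=55: ✗
review_id=56: ✓ → 176
review_id=57: ✓ → 175
review_id=58: ✗
length_sum = 139 + 176 + 175 = 490
—
[stars_sum: stars >= 2 OR lang IN ('de', 'ja')]
review_id=50: ✓ → 212
review_id=51: ✗
review_id=52: ✓ → 228
review_id=53: ✓ → 235
review_id=54: ✓ → 139
review_id=55: ✓ → 51
review_id=56: ✓ → 176
review_id=57: ✓ → 175
review_id=58: ✗
stars_sum = 212 + 228 + 235 + 139 + 51 + 176 + 175 = 1216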